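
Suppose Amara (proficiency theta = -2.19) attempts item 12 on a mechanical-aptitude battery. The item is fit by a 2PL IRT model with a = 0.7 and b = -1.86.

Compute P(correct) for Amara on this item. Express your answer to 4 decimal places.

0.4425

P(theta) = 1 / (1 + exp(−a(theta − b)))
Exponent: 0.7 × (-2.19 − (-1.86)) = -0.2310
1/(1 + e^{0.2310}) = 0.4425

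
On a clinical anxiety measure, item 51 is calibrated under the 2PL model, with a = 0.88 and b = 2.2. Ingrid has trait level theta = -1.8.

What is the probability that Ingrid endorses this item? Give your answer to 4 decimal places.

P(theta) = 1 / (1 + exp(−a(theta − b)))
Exponent: 0.88 × (-1.8 − 2.2) = -3.5200
1/(1 + e^{3.5200}) = 0.0287

0.0287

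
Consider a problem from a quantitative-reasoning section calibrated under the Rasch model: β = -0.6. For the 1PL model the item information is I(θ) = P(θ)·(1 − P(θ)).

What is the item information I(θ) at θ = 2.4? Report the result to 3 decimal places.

0.045

P = 1/(1+e^{-3.0000}) = 0.9526
P(1−P) = 0.9526 × 0.0474 = 0.0452
I = P(1−P) = 0.04518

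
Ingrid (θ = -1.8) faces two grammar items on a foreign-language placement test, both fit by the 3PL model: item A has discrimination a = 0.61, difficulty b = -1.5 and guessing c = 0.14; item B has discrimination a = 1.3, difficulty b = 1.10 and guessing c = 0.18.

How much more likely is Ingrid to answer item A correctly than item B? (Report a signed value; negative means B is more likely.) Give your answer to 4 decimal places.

P(θ) = c + (1 − c) · 1 / (1 + exp(−a(θ − b)))
P_A = 0.5308
P_B = 0.1985
P_A − P_B = 0.3323

0.3323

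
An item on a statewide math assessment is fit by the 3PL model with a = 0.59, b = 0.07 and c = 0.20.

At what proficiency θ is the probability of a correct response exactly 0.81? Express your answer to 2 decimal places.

2.05

P(θ) = c + (1 − c) · 1 / (1 + exp(−a(θ − b)))
Remove guessing floor: (0.81 − 0.20)/(1 − 0.20) = 0.7625
logit = ln(0.7625/0.2375) = 1.1664
θ = b + logit/(a) = 0.07 + 1.1664/0.5900 = 2.0470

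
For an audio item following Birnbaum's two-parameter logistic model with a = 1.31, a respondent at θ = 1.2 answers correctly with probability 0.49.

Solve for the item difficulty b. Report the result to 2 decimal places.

P(θ) = 1 / (1 + exp(−a(θ − b)))
logit(0.49) = ln(0.49/0.51) = -0.0400
b = θ − logit/(a) = 1.2 − (-0.0400)/1.3100 = 1.2305

1.23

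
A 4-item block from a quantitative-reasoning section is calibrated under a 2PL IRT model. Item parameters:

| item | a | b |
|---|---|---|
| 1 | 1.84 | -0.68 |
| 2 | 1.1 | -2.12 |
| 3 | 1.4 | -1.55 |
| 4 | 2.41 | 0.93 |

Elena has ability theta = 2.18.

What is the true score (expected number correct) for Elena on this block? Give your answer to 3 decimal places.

3.934

P(theta) = 1 / (1 + exp(−a(theta − b)))
P_1 = 1/(1+e^{-5.2624}) = 0.9948
P_2 = 1/(1+e^{-4.7300}) = 0.9913
P_3 = 1/(1+e^{-5.2220}) = 0.9946
P_4 = 1/(1+e^{-3.0125}) = 0.9531
E[score] = 0.9948 + 0.9913 + 0.9946 + 0.9531 = 3.9339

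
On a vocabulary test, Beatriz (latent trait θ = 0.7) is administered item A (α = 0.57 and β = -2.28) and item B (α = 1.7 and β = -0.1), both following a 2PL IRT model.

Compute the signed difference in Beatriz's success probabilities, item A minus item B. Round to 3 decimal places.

0.050

P(θ) = 1 / (1 + exp(−α(θ − β)))
P_A = 0.8454
P_B = 0.7958
P_A − P_B = 0.0496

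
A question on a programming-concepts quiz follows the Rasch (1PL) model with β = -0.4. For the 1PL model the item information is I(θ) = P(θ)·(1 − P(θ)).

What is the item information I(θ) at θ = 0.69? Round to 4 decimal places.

P = 1/(1+e^{-1.0900}) = 0.7484
P(1−P) = 0.7484 × 0.2516 = 0.1883
I = P(1−P) = 0.18831

0.1883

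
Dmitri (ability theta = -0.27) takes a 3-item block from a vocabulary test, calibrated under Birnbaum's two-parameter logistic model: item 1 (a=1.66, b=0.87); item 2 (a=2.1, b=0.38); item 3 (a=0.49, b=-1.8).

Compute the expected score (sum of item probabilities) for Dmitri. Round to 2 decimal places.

1.01

P(theta) = 1 / (1 + exp(−a(theta − b)))
P_1 = 1/(1+e^{1.8924}) = 0.1310
P_2 = 1/(1+e^{1.3650}) = 0.2034
P_3 = 1/(1+e^{-0.7497}) = 0.6791
E[score] = 0.1310 + 0.2034 + 0.6791 = 1.0135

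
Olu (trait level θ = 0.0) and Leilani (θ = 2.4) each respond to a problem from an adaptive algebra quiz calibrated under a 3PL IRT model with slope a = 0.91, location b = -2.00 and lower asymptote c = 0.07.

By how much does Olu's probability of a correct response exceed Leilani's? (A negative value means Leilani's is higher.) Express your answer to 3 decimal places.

-0.113

P(θ) = c + (1 − c) · 1 / (1 + exp(−a(θ − b)))
P(Olu) = 0.8703  [exponent 1.8200]
P(Leilani) = 0.9833  [exponent 4.0040]
Difference = 0.8703 − 0.9833 = -0.1130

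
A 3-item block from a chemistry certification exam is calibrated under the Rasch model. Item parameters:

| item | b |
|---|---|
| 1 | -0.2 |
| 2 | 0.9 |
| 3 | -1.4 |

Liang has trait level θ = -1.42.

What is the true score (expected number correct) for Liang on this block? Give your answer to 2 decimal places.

P(θ) = 1 / (1 + exp(−(θ − b)))
P_1 = 1/(1+e^{1.2200}) = 0.2279
P_2 = 1/(1+e^{2.3200}) = 0.0895
P_3 = 1/(1+e^{0.0200}) = 0.4950
E[score] = 0.2279 + 0.0895 + 0.4950 = 0.8124

0.81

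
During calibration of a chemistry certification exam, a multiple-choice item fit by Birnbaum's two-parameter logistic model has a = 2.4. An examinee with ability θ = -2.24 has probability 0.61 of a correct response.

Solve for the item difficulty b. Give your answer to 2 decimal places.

-2.43

P(θ) = 1 / (1 + exp(−a(θ − b)))
logit(0.61) = ln(0.61/0.39) = 0.4473
b = θ − logit/(a) = -2.24 − 0.4473/2.4000 = -2.4264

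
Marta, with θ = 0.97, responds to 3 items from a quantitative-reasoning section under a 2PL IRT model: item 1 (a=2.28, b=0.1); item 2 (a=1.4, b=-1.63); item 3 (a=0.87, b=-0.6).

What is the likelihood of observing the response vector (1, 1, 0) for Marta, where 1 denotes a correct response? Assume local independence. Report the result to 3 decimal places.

0.174

P(θ) = 1 / (1 + exp(−a(θ − b)))
P_1 = 1/(1+e^{-1.9836}) = 0.8791
P_2 = 1/(1+e^{-3.6400}) = 0.9744
P_3 = 1/(1+e^{-1.3659}) = 0.7967
L = P_1 × P_2 × (1−P_3) = 0.8791 × 0.9744 × 0.2033 = 0.17413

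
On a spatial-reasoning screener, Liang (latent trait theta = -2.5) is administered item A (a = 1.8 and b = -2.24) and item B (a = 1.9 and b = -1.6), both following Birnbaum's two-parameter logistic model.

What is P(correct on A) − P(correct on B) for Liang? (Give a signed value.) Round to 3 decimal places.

0.232

P(theta) = 1 / (1 + exp(−a(theta − b)))
P_A = 0.3851
P_B = 0.1532
P_A − P_B = 0.2319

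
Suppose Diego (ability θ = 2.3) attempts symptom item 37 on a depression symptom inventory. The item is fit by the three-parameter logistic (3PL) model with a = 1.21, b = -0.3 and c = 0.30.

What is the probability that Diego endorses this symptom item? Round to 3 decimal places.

0.971

P(θ) = c + (1 − c) · 1 / (1 + exp(−a(θ − b)))
Exponent: 1.21 × (2.3 − (-0.3)) = 3.1460
1/(1 + e^{-3.1460}) = 0.9588
P = 0.30 + 0.70 × 0.9588 = 0.9711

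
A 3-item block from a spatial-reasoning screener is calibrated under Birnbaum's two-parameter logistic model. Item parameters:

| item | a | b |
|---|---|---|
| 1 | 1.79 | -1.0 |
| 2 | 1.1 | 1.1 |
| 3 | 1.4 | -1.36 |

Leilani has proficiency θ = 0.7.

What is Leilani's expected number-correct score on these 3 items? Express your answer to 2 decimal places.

P(θ) = 1 / (1 + exp(−a(θ − b)))
P_1 = 1/(1+e^{-3.0430}) = 0.9545
P_2 = 1/(1+e^{0.4400}) = 0.3917
P_3 = 1/(1+e^{-2.8840}) = 0.9470
E[score] = 0.9545 + 0.3917 + 0.9470 = 2.2933

2.29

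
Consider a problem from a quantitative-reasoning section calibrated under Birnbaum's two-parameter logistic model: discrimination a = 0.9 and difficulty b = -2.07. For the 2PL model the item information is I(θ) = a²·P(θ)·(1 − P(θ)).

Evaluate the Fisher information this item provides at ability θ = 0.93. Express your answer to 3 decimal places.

0.048

P = 1/(1+e^{-2.7000}) = 0.9370
P(1−P) = 0.9370 × 0.0630 = 0.0590
I = a² × P(1−P) = 0.9² × 0.0590 = 0.04780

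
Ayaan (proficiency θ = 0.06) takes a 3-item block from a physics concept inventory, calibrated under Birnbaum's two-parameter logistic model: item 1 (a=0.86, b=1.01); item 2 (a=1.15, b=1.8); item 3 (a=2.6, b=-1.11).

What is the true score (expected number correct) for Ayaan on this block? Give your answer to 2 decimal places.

P(θ) = 1 / (1 + exp(−a(θ − b)))
P_1 = 1/(1+e^{0.8170}) = 0.3064
P_2 = 1/(1+e^{2.0010}) = 0.1191
P_3 = 1/(1+e^{-3.0420}) = 0.9544
E[score] = 0.3064 + 0.1191 + 0.9544 = 1.3799

1.38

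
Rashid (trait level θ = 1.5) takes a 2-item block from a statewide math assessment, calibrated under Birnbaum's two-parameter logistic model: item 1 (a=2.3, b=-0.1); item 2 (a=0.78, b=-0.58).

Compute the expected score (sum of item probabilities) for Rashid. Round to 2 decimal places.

P(θ) = 1 / (1 + exp(−a(θ − b)))
P_1 = 1/(1+e^{-3.6800}) = 0.9754
P_2 = 1/(1+e^{-1.6224}) = 0.8351
E[score] = 0.9754 + 0.8351 = 1.8105

1.81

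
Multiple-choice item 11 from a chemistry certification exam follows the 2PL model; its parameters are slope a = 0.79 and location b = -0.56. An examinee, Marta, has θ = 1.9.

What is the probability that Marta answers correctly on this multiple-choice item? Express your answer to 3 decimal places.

0.875

P(θ) = 1 / (1 + exp(−a(θ − b)))
Exponent: 0.79 × (1.9 − (-0.56)) = 1.9434
1/(1 + e^{-1.9434}) = 0.8747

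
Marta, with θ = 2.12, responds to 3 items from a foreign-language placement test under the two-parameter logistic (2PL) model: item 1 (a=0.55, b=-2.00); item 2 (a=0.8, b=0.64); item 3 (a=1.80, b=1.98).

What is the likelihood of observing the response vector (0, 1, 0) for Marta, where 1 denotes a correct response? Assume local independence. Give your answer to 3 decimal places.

P(θ) = 1 / (1 + exp(−a(θ − b)))
P_1 = 1/(1+e^{-2.2660}) = 0.9060
P_2 = 1/(1+e^{-1.1840}) = 0.7657
P_3 = 1/(1+e^{-0.2520}) = 0.5627
L = (1−P_1) × P_2 × (1−P_3) = 0.0940 × 0.7657 × 0.4373 = 0.03147

0.031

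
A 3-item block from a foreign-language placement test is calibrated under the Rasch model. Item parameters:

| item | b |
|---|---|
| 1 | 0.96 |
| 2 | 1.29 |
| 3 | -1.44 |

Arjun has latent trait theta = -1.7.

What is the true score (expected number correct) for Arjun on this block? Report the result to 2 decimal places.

P(theta) = 1 / (1 + exp(−(theta − b)))
P_1 = 1/(1+e^{2.6600}) = 0.0654
P_2 = 1/(1+e^{2.9900}) = 0.0479
P_3 = 1/(1+e^{0.2600}) = 0.4354
E[score] = 0.0654 + 0.0479 + 0.4354 = 0.5486

0.55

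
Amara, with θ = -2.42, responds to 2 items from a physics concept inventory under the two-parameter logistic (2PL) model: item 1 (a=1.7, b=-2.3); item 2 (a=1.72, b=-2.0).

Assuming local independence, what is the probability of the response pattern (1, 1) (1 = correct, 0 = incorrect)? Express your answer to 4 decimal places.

P(θ) = 1 / (1 + exp(−a(θ − b)))
P_1 = 1/(1+e^{0.2040}) = 0.4492
P_2 = 1/(1+e^{0.7224}) = 0.3269
L = P_1 × P_2 = 0.4492 × 0.3269 = 0.14682

0.1468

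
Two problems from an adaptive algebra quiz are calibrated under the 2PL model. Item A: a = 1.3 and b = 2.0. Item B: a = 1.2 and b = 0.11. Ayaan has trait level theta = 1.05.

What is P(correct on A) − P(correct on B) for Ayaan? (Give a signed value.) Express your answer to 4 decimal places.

-0.5302

P(theta) = 1 / (1 + exp(−a(theta − b)))
P_A = 0.2253
P_B = 0.7555
P_A − P_B = -0.5302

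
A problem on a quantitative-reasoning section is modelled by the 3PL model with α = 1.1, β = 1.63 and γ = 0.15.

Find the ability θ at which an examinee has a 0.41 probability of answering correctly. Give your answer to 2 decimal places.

0.89

P(θ) = γ + (1 − γ) · 1 / (1 + exp(−α(θ − β)))
Remove guessing floor: (0.41 − 0.15)/(1 − 0.15) = 0.3059
logit = ln(0.3059/0.6941) = -0.8194
θ = β + logit/(α) = 1.63 + (-0.8194)/1.1000 = 0.8851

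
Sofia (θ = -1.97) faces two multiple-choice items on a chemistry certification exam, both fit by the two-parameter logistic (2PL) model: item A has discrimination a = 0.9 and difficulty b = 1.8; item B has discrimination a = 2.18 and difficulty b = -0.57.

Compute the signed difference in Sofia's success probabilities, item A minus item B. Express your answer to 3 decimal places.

-0.013

P(θ) = 1 / (1 + exp(−a(θ − b)))
P_A = 0.0325
P_B = 0.0451
P_A − P_B = -0.0126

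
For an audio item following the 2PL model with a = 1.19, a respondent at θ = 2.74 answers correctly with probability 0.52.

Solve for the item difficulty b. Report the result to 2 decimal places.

P(θ) = 1 / (1 + exp(−a(θ − b)))
logit(0.52) = ln(0.52/0.48) = 0.0800
b = θ − logit/(a) = 2.74 − 0.0800/1.1900 = 2.6727

2.67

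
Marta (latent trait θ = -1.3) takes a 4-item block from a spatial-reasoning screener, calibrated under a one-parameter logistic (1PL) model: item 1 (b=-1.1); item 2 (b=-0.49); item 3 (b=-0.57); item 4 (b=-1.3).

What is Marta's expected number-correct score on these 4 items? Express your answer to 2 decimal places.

1.58

P(θ) = 1 / (1 + exp(−(θ − b)))
P_1 = 1/(1+e^{0.2000}) = 0.4502
P_2 = 1/(1+e^{0.8100}) = 0.3079
P_3 = 1/(1+e^{0.7300}) = 0.3252
P_4 = 1/(1+e^{0.0000}) = 0.5000
E[score] = 0.4502 + 0.3079 + 0.3252 + 0.5000 = 1.5833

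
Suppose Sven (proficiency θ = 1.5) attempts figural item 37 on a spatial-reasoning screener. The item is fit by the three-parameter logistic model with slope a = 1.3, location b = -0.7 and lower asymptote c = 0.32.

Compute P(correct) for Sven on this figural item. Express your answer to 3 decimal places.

0.963

P(θ) = c + (1 − c) · 1 / (1 + exp(−a(θ − b)))
Exponent: 1.3 × (1.5 − (-0.7)) = 2.8600
1/(1 + e^{-2.8600}) = 0.9458
P = 0.32 + 0.68 × 0.9458 = 0.9632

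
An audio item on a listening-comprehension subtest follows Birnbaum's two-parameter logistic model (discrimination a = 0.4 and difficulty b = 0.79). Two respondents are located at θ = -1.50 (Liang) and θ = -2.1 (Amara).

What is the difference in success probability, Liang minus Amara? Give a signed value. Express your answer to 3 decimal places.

P(θ) = 1 / (1 + exp(−a(θ − b)))
P(Liang) = 0.2858  [exponent -0.9160]
P(Amara) = 0.2394  [exponent -1.1560]
Difference = 0.2858 − 0.2394 = 0.0464

0.046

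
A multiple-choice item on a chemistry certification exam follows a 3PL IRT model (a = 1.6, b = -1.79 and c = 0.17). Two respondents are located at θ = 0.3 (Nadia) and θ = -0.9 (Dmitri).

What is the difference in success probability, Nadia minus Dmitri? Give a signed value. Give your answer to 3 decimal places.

0.133

P(θ) = c + (1 − c) · 1 / (1 + exp(−a(θ − b)))
P(Nadia) = 0.9717  [exponent 3.3440]
P(Dmitri) = 0.8390  [exponent 1.4240]
Difference = 0.9717 − 0.8390 = 0.1328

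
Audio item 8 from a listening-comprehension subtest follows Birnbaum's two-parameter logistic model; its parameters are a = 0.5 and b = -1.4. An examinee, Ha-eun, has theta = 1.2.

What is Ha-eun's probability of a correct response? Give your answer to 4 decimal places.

P(theta) = 1 / (1 + exp(−a(theta − b)))
Exponent: 0.5 × (1.2 − (-1.4)) = 1.3000
1/(1 + e^{-1.3000}) = 0.7858

0.7858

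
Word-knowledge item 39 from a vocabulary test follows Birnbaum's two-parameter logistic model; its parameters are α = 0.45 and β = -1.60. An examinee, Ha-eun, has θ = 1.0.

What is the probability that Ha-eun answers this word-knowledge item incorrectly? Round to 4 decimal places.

P(θ) = 1 / (1 + exp(−α(θ − β)))
Exponent: 0.45 × (1.0 − (-1.60)) = 1.1700
1/(1 + e^{-1.1700}) = 0.7631
P(incorrect) = 1 − 0.7631 = 0.2369

0.2369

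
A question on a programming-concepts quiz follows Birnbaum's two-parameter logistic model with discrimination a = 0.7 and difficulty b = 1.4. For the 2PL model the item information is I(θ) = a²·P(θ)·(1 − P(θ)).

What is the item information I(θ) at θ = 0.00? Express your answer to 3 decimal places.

P = 1/(1+e^{0.9800}) = 0.2729
P(1−P) = 0.2729 × 0.7271 = 0.1984
I = a² × P(1−P) = 0.7² × 0.1984 = 0.09723

0.097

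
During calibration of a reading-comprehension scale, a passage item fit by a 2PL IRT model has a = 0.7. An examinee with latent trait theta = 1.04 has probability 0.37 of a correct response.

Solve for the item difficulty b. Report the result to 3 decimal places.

P(theta) = 1 / (1 + exp(−a(theta − b)))
logit(0.37) = ln(0.37/0.63) = -0.5322
b = theta − logit/(a) = 1.04 − (-0.5322)/0.7000 = 1.8003

1.800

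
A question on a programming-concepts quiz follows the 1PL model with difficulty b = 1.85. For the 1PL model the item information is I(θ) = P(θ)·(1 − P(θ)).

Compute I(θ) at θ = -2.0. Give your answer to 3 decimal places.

0.020

P = 1/(1+e^{3.8500}) = 0.0208
P(1−P) = 0.0208 × 0.9792 = 0.0204
I = P(1−P) = 0.02040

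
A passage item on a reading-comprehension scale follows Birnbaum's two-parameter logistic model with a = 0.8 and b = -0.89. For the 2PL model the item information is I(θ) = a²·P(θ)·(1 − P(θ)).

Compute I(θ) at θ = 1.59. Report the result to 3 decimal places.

0.068

P = 1/(1+e^{-1.9840}) = 0.8791
P(1−P) = 0.8791 × 0.1209 = 0.1063
I = a² × P(1−P) = 0.8² × 0.1063 = 0.06802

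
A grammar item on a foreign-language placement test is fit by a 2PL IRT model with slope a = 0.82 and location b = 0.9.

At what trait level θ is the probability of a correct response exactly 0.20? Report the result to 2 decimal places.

P(θ) = 1 / (1 + exp(−a(θ − b)))
logit = ln(0.2000/0.8000) = -1.3863
θ = b + logit/(a) = 0.9 + (-1.3863)/0.8200 = -0.7906

-0.79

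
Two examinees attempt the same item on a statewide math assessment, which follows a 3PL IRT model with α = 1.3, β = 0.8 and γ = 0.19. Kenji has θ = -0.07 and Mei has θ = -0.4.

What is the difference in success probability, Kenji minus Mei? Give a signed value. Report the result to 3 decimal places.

0.057

P(θ) = γ + (1 − γ) · 1 / (1 + exp(−α(θ − β)))
P(Kenji) = 0.3876  [exponent -1.1310]
P(Mei) = 0.3307  [exponent -1.5600]
Difference = 0.3876 − 0.3307 = 0.0570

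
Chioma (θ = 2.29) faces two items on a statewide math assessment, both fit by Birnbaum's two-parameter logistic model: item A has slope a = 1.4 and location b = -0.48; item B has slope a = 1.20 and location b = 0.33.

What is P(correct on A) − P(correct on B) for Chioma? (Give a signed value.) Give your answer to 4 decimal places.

0.0666

P(θ) = 1 / (1 + exp(−a(θ − b)))
P_A = 0.9797
P_B = 0.9131
P_A − P_B = 0.0666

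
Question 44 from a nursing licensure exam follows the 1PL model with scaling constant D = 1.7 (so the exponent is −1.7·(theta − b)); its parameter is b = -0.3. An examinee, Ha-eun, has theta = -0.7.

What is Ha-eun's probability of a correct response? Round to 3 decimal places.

P(theta) = 1 / (1 + exp(−D·(theta − b)))
Exponent: 1.7 × (-0.7 − (-0.3)) = -0.6800
1/(1 + e^{0.6800}) = 0.3363
P = 0.3363

0.336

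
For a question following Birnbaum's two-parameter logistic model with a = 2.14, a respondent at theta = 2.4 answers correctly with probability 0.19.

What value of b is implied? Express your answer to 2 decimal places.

3.08

P(theta) = 1 / (1 + exp(−a(theta − b)))
logit(0.19) = ln(0.19/0.81) = -1.4500
b = theta − logit/(a) = 2.4 − (-1.4500)/2.1400 = 3.0776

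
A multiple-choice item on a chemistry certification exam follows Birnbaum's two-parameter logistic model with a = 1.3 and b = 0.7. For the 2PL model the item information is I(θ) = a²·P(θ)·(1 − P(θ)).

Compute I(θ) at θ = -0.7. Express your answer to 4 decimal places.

P = 1/(1+e^{1.8200}) = 0.1394
P(1−P) = 0.1394 × 0.8606 = 0.1200
I = a² × P(1−P) = 1.3² × 0.1200 = 0.20279

0.2028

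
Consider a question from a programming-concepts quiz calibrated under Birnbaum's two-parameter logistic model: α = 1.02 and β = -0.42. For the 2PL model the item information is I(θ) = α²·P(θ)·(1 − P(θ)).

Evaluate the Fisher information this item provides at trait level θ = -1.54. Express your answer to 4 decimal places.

P = 1/(1+e^{1.1424}) = 0.2419
P(1−P) = 0.2419 × 0.7581 = 0.1834
I = α² × P(1−P) = 1.02² × 0.1834 = 0.19078

0.1908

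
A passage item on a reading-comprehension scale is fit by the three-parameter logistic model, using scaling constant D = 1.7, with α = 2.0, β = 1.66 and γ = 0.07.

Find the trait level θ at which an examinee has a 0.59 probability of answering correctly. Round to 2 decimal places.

1.73

P(θ) = γ + (1 − γ) · 1 / (1 + exp(−D·α(θ − β)))
Remove guessing floor: (0.59 − 0.07)/(1 − 0.07) = 0.5591
logit = ln(0.5591/0.4409) = 0.2377
θ = β + logit/(1.7·α) = 1.66 + 0.2377/3.4000 = 1.7299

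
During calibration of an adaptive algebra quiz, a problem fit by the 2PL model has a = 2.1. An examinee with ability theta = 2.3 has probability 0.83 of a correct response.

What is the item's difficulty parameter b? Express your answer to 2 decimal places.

P(theta) = 1 / (1 + exp(−a(theta − b)))
logit(0.83) = ln(0.83/0.17) = 1.5856
b = theta − logit/(a) = 2.3 − 1.5856/2.1000 = 1.5449

1.54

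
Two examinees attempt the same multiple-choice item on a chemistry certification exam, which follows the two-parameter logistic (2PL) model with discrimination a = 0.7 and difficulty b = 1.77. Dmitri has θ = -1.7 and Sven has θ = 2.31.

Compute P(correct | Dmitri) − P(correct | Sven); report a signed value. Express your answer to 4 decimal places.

-0.5124

P(θ) = 1 / (1 + exp(−a(θ − b)))
P(Dmitri) = 0.0810  [exponent -2.4290]
P(Sven) = 0.5934  [exponent 0.3780]
Difference = 0.0810 − 0.5934 = -0.5124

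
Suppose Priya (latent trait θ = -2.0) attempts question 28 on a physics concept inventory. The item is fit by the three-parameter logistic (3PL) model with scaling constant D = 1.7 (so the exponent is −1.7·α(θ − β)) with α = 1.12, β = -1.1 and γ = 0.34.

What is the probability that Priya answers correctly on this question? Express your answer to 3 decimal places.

0.441

P(θ) = γ + (1 − γ) · 1 / (1 + exp(−D·α(θ − β)))
Exponent: 1.7 × 1.12 × (-2.0 − (-1.1)) = -1.7136
1/(1 + e^{1.7136}) = 0.1527
P = 0.34 + 0.66 × 0.1527 = 0.4408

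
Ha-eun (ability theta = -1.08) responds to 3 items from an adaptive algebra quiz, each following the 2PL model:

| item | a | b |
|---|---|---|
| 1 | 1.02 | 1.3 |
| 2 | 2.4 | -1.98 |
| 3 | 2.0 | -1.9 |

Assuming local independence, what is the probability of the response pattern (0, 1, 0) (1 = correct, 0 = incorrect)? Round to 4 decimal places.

P(theta) = 1 / (1 + exp(−a(theta − b)))
P_1 = 1/(1+e^{2.4276}) = 0.0811
P_2 = 1/(1+e^{-2.1600}) = 0.8966
P_3 = 1/(1+e^{-1.6400}) = 0.8375
L = (1−P_1) × P_2 × (1−P_3) = 0.9189 × 0.8966 × 0.1625 = 0.13385

0.1339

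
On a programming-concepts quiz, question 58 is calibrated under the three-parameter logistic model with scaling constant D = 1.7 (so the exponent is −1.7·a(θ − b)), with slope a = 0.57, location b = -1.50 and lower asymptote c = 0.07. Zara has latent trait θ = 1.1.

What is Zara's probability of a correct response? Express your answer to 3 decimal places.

P(θ) = c + (1 − c) · 1 / (1 + exp(−D·a(θ − b)))
Exponent: 1.7 × 0.57 × (1.1 − (-1.50)) = 2.5194
1/(1 + e^{-2.5194}) = 0.9255
P = 0.07 + 0.93 × 0.9255 = 0.9307

0.931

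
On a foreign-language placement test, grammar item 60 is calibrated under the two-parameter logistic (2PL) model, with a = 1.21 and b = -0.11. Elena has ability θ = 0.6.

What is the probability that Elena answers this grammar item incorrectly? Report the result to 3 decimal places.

0.298

P(θ) = 1 / (1 + exp(−a(θ − b)))
Exponent: 1.21 × (0.6 − (-0.11)) = 0.8591
1/(1 + e^{-0.8591}) = 0.7025
P(incorrect) = 1 − 0.7025 = 0.2975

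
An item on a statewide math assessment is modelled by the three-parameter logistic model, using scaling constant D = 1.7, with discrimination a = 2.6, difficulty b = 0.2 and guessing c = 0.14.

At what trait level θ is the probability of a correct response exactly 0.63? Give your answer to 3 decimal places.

0.264

P(θ) = c + (1 − c) · 1 / (1 + exp(−D·a(θ − b)))
Remove guessing floor: (0.63 − 0.14)/(1 − 0.14) = 0.5698
logit = ln(0.5698/0.4302) = 0.2809
θ = b + logit/(1.7·a) = 0.2 + 0.2809/4.4200 = 0.2636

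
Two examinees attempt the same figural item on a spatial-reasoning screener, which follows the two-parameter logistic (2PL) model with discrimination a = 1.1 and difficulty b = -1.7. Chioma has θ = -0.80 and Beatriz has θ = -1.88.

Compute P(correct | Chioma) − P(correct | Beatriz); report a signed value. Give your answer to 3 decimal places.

P(θ) = 1 / (1 + exp(−a(θ − b)))
P(Chioma) = 0.7291  [exponent 0.9900]
P(Beatriz) = 0.4507  [exponent -0.1980]
Difference = 0.7291 − 0.4507 = 0.2784

0.278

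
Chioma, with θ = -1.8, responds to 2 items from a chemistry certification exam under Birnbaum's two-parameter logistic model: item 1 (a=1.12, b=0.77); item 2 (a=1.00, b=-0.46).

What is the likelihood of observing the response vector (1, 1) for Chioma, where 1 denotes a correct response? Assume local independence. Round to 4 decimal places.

P(θ) = 1 / (1 + exp(−a(θ − b)))
P_1 = 1/(1+e^{2.8784}) = 0.0532
P_2 = 1/(1+e^{1.3400}) = 0.2075
L = P_1 × P_2 = 0.0532 × 0.2075 = 0.01105

0.0110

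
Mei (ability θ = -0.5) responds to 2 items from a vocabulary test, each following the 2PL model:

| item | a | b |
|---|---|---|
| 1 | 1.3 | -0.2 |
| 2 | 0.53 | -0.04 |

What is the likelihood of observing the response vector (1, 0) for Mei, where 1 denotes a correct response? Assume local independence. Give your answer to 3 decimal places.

0.226

P(θ) = 1 / (1 + exp(−a(θ − b)))
P_1 = 1/(1+e^{0.3900}) = 0.4037
P_2 = 1/(1+e^{0.2438}) = 0.4394
L = P_1 × (1−P_2) = 0.4037 × 0.5606 = 0.22634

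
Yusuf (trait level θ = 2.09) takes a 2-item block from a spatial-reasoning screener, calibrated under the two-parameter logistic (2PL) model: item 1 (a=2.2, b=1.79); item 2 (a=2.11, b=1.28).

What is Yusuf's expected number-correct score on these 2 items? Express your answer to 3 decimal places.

P(θ) = 1 / (1 + exp(−a(θ − b)))
P_1 = 1/(1+e^{-0.6600}) = 0.6593
P_2 = 1/(1+e^{-1.7091}) = 0.8467
E[score] = 0.6593 + 0.8467 = 1.5060

1.506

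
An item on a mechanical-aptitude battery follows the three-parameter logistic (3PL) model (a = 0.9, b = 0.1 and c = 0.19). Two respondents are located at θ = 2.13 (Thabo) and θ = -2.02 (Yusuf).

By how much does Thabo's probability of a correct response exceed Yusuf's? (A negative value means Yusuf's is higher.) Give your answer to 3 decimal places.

P(θ) = c + (1 − c) · 1 / (1 + exp(−a(θ − b)))
P(Thabo) = 0.8877  [exponent 1.8270]
P(Yusuf) = 0.2947  [exponent -1.9080]
Difference = 0.8877 − 0.2947 = 0.5931

0.593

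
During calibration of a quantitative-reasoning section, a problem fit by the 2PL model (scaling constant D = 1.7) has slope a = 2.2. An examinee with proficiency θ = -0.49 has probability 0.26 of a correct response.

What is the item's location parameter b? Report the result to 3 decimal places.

P(θ) = 1 / (1 + exp(−D·a(θ − b)))
logit(0.26) = ln(0.26/0.74) = -1.0460
b = θ − logit/(1.7·a) = -0.49 − (-1.0460)/3.7400 = -0.2103

-0.210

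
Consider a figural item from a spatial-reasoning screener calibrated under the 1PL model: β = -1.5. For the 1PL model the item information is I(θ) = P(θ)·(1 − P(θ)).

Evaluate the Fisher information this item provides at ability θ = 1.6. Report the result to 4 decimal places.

P = 1/(1+e^{-3.1000}) = 0.9569
P(1−P) = 0.9569 × 0.0431 = 0.0412
I = P(1−P) = 0.04125

0.0412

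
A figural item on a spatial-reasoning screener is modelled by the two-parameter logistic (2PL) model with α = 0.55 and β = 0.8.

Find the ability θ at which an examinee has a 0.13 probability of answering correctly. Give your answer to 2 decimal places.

-2.66

P(θ) = 1 / (1 + exp(−α(θ − β)))
logit = ln(0.1300/0.8700) = -1.9010
θ = β + logit/(α) = 0.8 + (-1.9010)/0.5500 = -2.6563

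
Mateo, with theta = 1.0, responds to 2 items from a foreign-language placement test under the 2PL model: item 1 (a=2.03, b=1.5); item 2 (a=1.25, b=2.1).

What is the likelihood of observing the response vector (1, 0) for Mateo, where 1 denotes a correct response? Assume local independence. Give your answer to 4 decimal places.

P(theta) = 1 / (1 + exp(−a(theta − b)))
P_1 = 1/(1+e^{1.0150}) = 0.2660
P_2 = 1/(1+e^{1.3750}) = 0.2018
L = P_1 × (1−P_2) = 0.2660 × 0.7982 = 0.21232

0.2123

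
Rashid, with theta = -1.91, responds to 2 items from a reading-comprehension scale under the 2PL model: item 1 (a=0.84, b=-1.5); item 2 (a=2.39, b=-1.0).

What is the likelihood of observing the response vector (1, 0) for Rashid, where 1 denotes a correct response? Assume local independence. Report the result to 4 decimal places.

P(theta) = 1 / (1 + exp(−a(theta − b)))
P_1 = 1/(1+e^{0.3444}) = 0.4147
P_2 = 1/(1+e^{2.1749}) = 0.1020
L = P_1 × (1−P_2) = 0.4147 × 0.8980 = 0.37243

0.3724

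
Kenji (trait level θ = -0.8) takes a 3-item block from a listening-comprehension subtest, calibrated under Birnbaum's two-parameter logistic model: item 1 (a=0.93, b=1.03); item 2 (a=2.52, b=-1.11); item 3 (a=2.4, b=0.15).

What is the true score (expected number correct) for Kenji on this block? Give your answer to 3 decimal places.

P(θ) = 1 / (1 + exp(−a(θ − b)))
P_1 = 1/(1+e^{1.7019}) = 0.1542
P_2 = 1/(1+e^{-0.7812}) = 0.6859
P_3 = 1/(1+e^{2.2800}) = 0.0928
E[score] = 0.1542 + 0.6859 + 0.0928 = 0.9329

0.933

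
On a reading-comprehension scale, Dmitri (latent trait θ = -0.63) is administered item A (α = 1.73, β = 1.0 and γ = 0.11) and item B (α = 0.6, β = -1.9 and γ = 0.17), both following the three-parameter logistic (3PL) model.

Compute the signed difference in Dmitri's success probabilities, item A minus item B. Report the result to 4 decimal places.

P(θ) = γ + (1 − γ) · 1 / (1 + exp(−α(θ − β)))
P_A = 0.1601
P_B = 0.7359
P_A − P_B = -0.5758

-0.5758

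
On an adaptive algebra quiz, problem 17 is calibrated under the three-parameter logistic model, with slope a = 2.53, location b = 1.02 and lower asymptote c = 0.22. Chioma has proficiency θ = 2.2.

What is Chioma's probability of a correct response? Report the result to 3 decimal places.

0.962

P(θ) = c + (1 − c) · 1 / (1 + exp(−a(θ − b)))
Exponent: 2.53 × (2.2 − 1.02) = 2.9854
1/(1 + e^{-2.9854}) = 0.9519
P = 0.22 + 0.78 × 0.9519 = 0.9625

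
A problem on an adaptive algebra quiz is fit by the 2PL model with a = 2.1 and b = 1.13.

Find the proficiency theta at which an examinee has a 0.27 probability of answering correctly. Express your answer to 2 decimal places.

P(theta) = 1 / (1 + exp(−a(theta − b)))
logit = ln(0.2700/0.7300) = -0.9946
theta = b + logit/(a) = 1.13 + (-0.9946)/2.1000 = 0.6564

0.66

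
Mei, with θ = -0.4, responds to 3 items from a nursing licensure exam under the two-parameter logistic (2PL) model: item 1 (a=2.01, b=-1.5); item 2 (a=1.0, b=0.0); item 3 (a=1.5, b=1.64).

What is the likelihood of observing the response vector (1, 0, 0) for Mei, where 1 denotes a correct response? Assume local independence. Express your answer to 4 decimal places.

P(θ) = 1 / (1 + exp(−a(θ − b)))
P_1 = 1/(1+e^{-2.2110}) = 0.9012
P_2 = 1/(1+e^{0.4000}) = 0.4013
P_3 = 1/(1+e^{3.0600}) = 0.0448
L = P_1 × (1−P_2) × (1−P_3) = 0.9012 × 0.5987 × 0.9552 = 0.51539

0.5154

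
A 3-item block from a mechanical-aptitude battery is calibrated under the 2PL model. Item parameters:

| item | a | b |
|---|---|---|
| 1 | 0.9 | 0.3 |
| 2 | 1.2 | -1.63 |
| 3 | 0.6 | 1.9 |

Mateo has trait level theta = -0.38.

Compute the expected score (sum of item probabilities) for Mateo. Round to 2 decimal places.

1.37

P(theta) = 1 / (1 + exp(−a(theta − b)))
P_1 = 1/(1+e^{0.6120}) = 0.3516
P_2 = 1/(1+e^{-1.5000}) = 0.8176
P_3 = 1/(1+e^{1.3680}) = 0.2029
E[score] = 0.3516 + 0.8176 + 0.2029 = 1.3721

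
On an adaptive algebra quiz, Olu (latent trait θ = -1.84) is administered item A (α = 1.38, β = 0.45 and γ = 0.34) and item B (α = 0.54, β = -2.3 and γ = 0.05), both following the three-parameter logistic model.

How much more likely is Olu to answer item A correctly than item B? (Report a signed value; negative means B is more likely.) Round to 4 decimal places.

P(θ) = γ + (1 − γ) · 1 / (1 + exp(−α(θ − β)))
P_A = 0.3669
P_B = 0.5837
P_A − P_B = -0.2168

-0.2168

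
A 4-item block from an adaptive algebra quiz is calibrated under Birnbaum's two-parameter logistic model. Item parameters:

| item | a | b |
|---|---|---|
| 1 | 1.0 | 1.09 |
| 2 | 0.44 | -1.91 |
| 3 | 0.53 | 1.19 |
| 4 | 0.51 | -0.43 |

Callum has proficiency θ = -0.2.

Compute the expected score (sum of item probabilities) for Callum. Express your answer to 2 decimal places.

P(θ) = 1 / (1 + exp(−a(θ − b)))
P_1 = 1/(1+e^{1.2900}) = 0.2159
P_2 = 1/(1+e^{-0.7524}) = 0.6797
P_3 = 1/(1+e^{0.7367}) = 0.3237
P_4 = 1/(1+e^{-0.1173}) = 0.5293
E[score] = 0.2159 + 0.6797 + 0.3237 + 0.5293 = 1.7486

1.75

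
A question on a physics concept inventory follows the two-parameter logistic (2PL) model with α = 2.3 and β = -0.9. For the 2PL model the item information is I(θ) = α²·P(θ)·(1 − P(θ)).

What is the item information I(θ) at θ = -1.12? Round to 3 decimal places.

1.241

P = 1/(1+e^{0.5060}) = 0.3761
P(1−P) = 0.3761 × 0.6239 = 0.2347
I = α² × P(1−P) = 2.3² × 0.2347 = 1.24133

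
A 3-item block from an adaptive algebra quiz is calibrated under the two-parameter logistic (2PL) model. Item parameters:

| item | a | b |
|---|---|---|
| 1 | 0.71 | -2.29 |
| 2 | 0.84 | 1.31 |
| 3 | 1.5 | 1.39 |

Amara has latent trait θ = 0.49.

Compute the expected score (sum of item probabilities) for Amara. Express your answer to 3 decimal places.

1.418

P(θ) = 1 / (1 + exp(−a(θ − b)))
P_1 = 1/(1+e^{-1.9738}) = 0.8780
P_2 = 1/(1+e^{0.6888}) = 0.3343
P_3 = 1/(1+e^{1.3500}) = 0.2059
E[score] = 0.8780 + 0.3343 + 0.2059 = 1.4182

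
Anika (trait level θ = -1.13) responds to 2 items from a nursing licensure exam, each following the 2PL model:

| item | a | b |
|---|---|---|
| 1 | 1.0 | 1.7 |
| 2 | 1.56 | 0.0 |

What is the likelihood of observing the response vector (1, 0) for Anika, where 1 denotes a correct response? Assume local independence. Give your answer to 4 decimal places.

P(θ) = 1 / (1 + exp(−a(θ − b)))
P_1 = 1/(1+e^{2.8300}) = 0.0557
P_2 = 1/(1+e^{1.7628}) = 0.1464
L = P_1 × (1−P_2) = 0.0557 × 0.8536 = 0.04756

0.0476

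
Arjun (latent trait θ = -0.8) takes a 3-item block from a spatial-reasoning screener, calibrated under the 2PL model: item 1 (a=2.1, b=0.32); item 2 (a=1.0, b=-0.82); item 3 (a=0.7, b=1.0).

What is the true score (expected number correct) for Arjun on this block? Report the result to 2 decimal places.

P(θ) = 1 / (1 + exp(−a(θ − b)))
P_1 = 1/(1+e^{2.3520}) = 0.0869
P_2 = 1/(1+e^{-0.0200}) = 0.5050
P_3 = 1/(1+e^{1.2600}) = 0.2210
E[score] = 0.0869 + 0.5050 + 0.2210 = 0.8129

0.81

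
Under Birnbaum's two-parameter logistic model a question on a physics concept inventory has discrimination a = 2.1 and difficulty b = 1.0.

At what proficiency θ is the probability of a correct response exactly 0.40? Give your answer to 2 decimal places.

P(θ) = 1 / (1 + exp(−a(θ − b)))
logit = ln(0.4000/0.6000) = -0.4055
θ = b + logit/(a) = 1.0 + (-0.4055)/2.1000 = 0.8069

0.81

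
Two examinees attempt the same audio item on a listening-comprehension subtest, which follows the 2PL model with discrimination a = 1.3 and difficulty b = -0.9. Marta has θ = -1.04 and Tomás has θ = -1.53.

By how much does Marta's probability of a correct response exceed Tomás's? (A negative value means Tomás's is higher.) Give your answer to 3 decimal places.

0.149

P(θ) = 1 / (1 + exp(−a(θ − b)))
P(Marta) = 0.4546  [exponent -0.1820]
P(Tomás) = 0.3060  [exponent -0.8190]
Difference = 0.4546 − 0.3060 = 0.1486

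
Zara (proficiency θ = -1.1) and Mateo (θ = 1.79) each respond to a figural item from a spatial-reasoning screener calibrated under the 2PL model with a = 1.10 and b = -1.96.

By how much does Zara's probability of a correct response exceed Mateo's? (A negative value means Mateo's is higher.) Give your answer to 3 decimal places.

P(θ) = 1 / (1 + exp(−a(θ − b)))
P(Zara) = 0.7203  [exponent 0.9460]
P(Mateo) = 0.9841  [exponent 4.1250]
Difference = 0.7203 − 0.9841 = -0.2638

-0.264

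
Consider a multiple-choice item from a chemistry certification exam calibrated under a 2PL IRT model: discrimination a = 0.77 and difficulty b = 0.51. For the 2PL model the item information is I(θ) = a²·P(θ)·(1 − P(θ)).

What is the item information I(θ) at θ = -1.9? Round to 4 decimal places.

0.0693

P = 1/(1+e^{1.8557}) = 0.1352
P(1−P) = 0.1352 × 0.8648 = 0.1169
I = a² × P(1−P) = 0.77² × 0.1169 = 0.06932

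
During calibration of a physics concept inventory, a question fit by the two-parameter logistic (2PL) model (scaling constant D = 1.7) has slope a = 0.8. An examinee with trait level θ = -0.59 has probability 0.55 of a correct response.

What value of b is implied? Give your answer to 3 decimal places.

-0.738

P(θ) = 1 / (1 + exp(−D·a(θ − b)))
logit(0.55) = ln(0.55/0.45) = 0.2007
b = θ − logit/(1.7·a) = -0.59 − 0.2007/1.3600 = -0.7376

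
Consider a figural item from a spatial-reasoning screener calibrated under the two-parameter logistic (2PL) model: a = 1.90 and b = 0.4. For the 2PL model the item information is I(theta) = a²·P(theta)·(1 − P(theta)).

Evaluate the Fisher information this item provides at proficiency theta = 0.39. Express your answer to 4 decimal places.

P = 1/(1+e^{0.0190}) = 0.4953
P(1−P) = 0.4953 × 0.5047 = 0.2500
I = a² × P(1−P) = 1.90² × 0.2500 = 0.90242

0.9024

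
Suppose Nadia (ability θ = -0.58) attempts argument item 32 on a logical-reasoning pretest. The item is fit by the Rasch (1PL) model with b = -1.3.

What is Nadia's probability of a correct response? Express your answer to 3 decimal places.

P(θ) = 1 / (1 + exp(−(θ − b)))
Exponent: (-0.58 − (-1.3)) = 0.7200
1/(1 + e^{-0.7200}) = 0.6726
P = 0.6726

0.673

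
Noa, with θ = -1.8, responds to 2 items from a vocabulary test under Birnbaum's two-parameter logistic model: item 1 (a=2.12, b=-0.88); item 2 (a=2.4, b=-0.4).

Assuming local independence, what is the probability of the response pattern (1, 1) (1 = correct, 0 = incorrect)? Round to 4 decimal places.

P(θ) = 1 / (1 + exp(−a(θ − b)))
P_1 = 1/(1+e^{1.9504}) = 0.1245
P_2 = 1/(1+e^{3.3600}) = 0.0336
L = P_1 × P_2 = 0.1245 × 0.0336 = 0.00418

0.0042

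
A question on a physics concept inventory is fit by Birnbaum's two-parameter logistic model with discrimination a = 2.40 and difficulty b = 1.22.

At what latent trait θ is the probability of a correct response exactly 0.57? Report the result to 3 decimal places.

1.337

P(θ) = 1 / (1 + exp(−a(θ − b)))
logit = ln(0.5700/0.4300) = 0.2819
θ = b + logit/(a) = 1.22 + 0.2819/2.4000 = 1.3374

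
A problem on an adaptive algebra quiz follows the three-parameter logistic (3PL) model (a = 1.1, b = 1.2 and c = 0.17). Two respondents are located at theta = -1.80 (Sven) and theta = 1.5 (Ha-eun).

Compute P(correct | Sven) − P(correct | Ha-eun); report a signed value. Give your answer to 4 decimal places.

P(theta) = c + (1 − c) · 1 / (1 + exp(−a(theta − b)))
P(Sven) = 0.1995  [exponent -3.3000]
P(Ha-eun) = 0.6529  [exponent 0.3300]
Difference = 0.1995 − 0.6529 = -0.4533

-0.4533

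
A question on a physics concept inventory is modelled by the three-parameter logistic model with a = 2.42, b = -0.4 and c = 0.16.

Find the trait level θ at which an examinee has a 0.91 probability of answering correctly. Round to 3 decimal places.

0.476

P(θ) = c + (1 − c) · 1 / (1 + exp(−a(θ − b)))
Remove guessing floor: (0.91 − 0.16)/(1 − 0.16) = 0.8929
logit = ln(0.8929/0.1071) = 2.1203
θ = b + logit/(a) = -0.4 + 2.1203/2.4200 = 0.4761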